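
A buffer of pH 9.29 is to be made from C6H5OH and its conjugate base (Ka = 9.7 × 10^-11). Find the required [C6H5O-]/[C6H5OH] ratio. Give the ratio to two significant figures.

pKa = -log(9.7 × 10^-11) = 10.013
pH = pKa + log(r) ⇒ log(r) = 9.29 − 10.013 = -0.723
r = [C6H5O-]/[C6H5OH] = 10^(-0.723) = 0.189

ratio = 0.19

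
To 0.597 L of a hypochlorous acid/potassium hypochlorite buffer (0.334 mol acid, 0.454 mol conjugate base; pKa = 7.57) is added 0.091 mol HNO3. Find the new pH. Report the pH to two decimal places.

pH = 7.50

After neutralization: n(HOCl) = 0.425 mol, n(OCl-) = 0.363 mol.
pH = pKa + log(n_OCl-/n_HOCl) = 7.57 + log(0.363/0.425) = 7.57 + (-0.068)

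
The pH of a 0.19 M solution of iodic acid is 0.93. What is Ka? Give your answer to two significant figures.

[H+] = 10^(-0.93) = 1.17 × 10^-1 M
At equilibrium [HA] = 0.19 − 1.17 × 10^-1 = 7.30 × 10^-2 M
Ka = [H+][A-]/[HA] = (1.17 × 10^-1)² / 7.30 × 10^-2 = 1.9 × 10^-1

Ka = 1.9 × 10^-1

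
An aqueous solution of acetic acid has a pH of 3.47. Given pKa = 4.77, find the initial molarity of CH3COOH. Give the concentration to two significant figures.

C₀ = 7.1 × 10^-3 M

[H+] = 10^(-3.47) = 3.39 × 10^-4 M = x
Ka = 10^(−4.77) = 1.70 × 10^-5
Ka = x²/(C₀ − x) ⇒ C₀ = x + x²/Ka
C₀ = 3.39 × 10^-4 + (3.39 × 10^-4)²/(1.70 × 10^-5) = 7.10 × 10^-3 M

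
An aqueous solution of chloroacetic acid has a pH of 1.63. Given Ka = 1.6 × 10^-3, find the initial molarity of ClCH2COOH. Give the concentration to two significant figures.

C₀ = 3.7 × 10^-1 M

[H+] = 10^(-1.63) = 2.34 × 10^-2 M = x
Ka = x²/(C₀ − x) ⇒ C₀ = x + x²/Ka
C₀ = 2.34 × 10^-2 + (2.34 × 10^-2)²/(1.6 × 10^-3) = 3.66 × 10^-1 M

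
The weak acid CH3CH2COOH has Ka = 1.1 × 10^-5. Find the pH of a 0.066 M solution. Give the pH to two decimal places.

pH = 3.07

CH3CH2COOH ⇌ CH3CH2COO- + H+
From the ICE table, Ka = [H+]²/(0.066 − [H+]) = 1.1 × 10^-5.
Assume [H+] ≪ 0.066: [H+] ≈ √(1.1 × 10^-5 × 0.066) = 8.52 × 10^-4 M
Check: 1.3% ionized — well under 5%, approximation valid.
pH = −log[H+] = −log(8.52 × 10^-4) = 3.07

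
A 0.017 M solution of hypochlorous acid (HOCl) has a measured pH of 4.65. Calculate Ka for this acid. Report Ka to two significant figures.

Ka = 3.0 × 10^-8

[H+] = 10^(-4.65) = 2.24 × 10^-5 M
At equilibrium [HA] = 0.017 − 2.24 × 10^-5 = 1.70 × 10^-2 M
Ka = [H+][A-]/[HA] = (2.24 × 10^-5)² / 1.70 × 10^-2 = 3.0 × 10^-8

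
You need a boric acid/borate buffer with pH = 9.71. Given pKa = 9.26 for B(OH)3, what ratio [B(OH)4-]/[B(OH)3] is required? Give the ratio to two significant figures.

pH = pKa + log(r) ⇒ log(r) = 9.71 − 9.26 = +0.45
r = [B(OH)4-]/[B(OH)3] = 10^(+0.45) = 2.82

ratio = 2.8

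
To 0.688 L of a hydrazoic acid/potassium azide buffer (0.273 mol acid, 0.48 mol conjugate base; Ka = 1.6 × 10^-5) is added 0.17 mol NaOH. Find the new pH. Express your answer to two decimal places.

pH = 5.60

OH- converts HN3 to N3-: HN3 → 0.103 mol, N3- → 0.65 mol.
pKa = −log(1.6 × 10^-5) = 4.796
pH = pKa + log(n_N3-/n_HN3) = 4.796 + log(0.65/0.103) = 4.796 + (+0.800)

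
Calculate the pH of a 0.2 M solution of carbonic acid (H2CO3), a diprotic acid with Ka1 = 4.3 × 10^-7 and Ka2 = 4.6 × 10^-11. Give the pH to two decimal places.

Ka1 ≫ Ka2, so treat the first dissociation as the only significant source of H+.
Ka1 = x²/(0.2 − x) = 4.3 × 10^-7
x ≈ √(4.3 × 10^-7 × 0.2) = 2.93 × 10^-4 M
pH = −log(2.93 × 10^-4) = 3.53

pH = 3.53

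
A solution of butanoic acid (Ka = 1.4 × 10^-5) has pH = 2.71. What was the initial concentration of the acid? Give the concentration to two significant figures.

[H+] = 10^(-2.71) = 1.95 × 10^-3 M = x
Ka = x²/(C₀ − x) ⇒ C₀ = x + x²/Ka
C₀ = 1.95 × 10^-3 + (1.95 × 10^-3)²/(1.4 × 10^-5) = 2.74 × 10^-1 M

C₀ = 2.7 × 10^-1 M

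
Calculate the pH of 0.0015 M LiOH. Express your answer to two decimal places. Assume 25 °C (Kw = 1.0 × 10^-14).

pH = 11.18

LiOH is a strong base; [OH-] = 0.0015 M.
pOH = -log(0.0015) = 2.82
pH = 14.00 - 2.82 = 11.18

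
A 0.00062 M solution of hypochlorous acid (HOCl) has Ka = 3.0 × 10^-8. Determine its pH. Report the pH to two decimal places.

pH = 5.37

HOCl ⇌ OCl- + H+
From the ICE table, Ka = [H+]²/(0.00062 − [H+]) = 3.0 × 10^-8.
Neglecting [H+] in the denominator: [H+] = √(3.0 × 10^-8 × 0.00062) = 4.31 × 10^-6 M
pH = −log[H+] = −log(4.31 × 10^-6) = 5.37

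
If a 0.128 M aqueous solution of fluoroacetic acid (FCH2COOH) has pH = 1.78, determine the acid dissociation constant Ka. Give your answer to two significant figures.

Ka = 2.5 × 10^-3

[H+] = 10^(-1.78) = 1.66 × 10^-2 M
At equilibrium [HA] = 0.128 − 1.66 × 10^-2 = 1.11 × 10^-1 M
Ka = [H+][A-]/[HA] = (1.66 × 10^-2)² / 1.11 × 10^-1 = 2.5 × 10^-3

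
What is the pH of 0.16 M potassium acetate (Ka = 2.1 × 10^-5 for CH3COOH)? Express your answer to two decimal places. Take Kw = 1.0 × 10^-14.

CH3COO- is the conjugate base of the weak acid CH3COOH.
Kb = Kw/Ka = 1.0×10^-14 / 2.1 × 10^-5 = 4.76 × 10^-10
Kb = [OH-]²/(0.16 − [OH-]) = 4.76 × 10^-10
Assume [OH-] ≪ 0.16: [OH-] ≈ √(4.76 × 10^-10 × 0.16) = 8.73 × 10^-6 M
([OH-]/C₀ = 0.0055% < 5%, so the approximation holds.)
pOH = 5.06, so pH = 14.00 − pOH = 8.94

pH = 8.94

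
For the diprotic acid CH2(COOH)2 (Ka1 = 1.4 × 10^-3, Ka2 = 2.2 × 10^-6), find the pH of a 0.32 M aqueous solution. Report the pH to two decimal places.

Ka1 ≫ Ka2, so treat the first dissociation as the only significant source of H+.
Ka1 = x²/(0.32 − x) = 1.4 × 10^-3
Solving the quadratic: x = (−Ka1 + √(Ka1² + 4·Ka1·C₀))/2 = 2.05 × 10^-2 M
pH = −log(2.05 × 10^-2) = 1.69

pH = 1.69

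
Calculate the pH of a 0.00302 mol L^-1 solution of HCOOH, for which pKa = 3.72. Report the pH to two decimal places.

pH = 3.17

HCOOH ⇌ HCOO- + H+
Ka = 10^(−3.72) = 1.91 × 10^-4
From the ICE table, Ka = [H+]²/(0.00302 − [H+]) = 1.91 × 10^-4.
[H+] is not negligible relative to C₀; solve [H+]² + 0.000191·[H+] − 5.77e-07 = 0.
[H+] = [−0.000191 + √(0.000191² + 2.31e-06)]/2 = 6.70 × 10^-4 M
pH = −log[H+] = −log(6.70 × 10^-4) = 3.17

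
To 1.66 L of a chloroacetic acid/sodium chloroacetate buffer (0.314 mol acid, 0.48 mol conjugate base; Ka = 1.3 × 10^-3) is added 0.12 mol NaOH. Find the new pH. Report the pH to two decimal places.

After neutralization: n(ClCH2COOH) = 0.194 mol, n(ClCH2COO-) = 0.6 mol.
pKa = −log(1.3 × 10^-3) = 2.886
pH = pKa + log(n_ClCH2COO-/n_ClCH2COOH) = 2.886 + log(0.6/0.194) = 2.886 + (+0.490)

pH = 3.38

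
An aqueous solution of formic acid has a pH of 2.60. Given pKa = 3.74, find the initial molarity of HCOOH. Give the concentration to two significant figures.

[H+] = 10^(-2.60) = 2.51 × 10^-3 M = x
Ka = 10^(−3.74) = 1.82 × 10^-4
Ka = x²/(C₀ − x) ⇒ C₀ = x + x²/Ka
C₀ = 2.51 × 10^-3 + (2.51 × 10^-3)²/(1.82 × 10^-4) = 3.71 × 10^-2 M

C₀ = 3.7 × 10^-2 M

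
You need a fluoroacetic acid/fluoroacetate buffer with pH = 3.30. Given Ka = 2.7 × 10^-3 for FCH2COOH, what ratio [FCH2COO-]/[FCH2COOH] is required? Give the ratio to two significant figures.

pKa = -log(2.7 × 10^-3) = 2.569
pH = pKa + log(r) ⇒ log(r) = 3.30 − 2.569 = +0.731
r = [FCH2COO-]/[FCH2COOH] = 10^(+0.731) = 5.38

ratio = 5.4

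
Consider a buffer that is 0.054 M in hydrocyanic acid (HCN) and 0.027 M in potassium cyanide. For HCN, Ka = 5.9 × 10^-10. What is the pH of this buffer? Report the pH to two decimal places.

pH = 8.93

pKa = −log(5.9 × 10^-10) = 9.229
Using pH = pKa + log([base]/[acid]) with [base]/[acid] = 0.027/0.054:
pH = 9.229 + (-0.301) = 8.93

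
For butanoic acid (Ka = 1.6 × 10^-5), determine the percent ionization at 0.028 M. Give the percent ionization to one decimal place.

2.4%

CH3(CH2)2COOH ⇌ CH3(CH2)2COO- + H+; let x = [H+] at equilibrium.
x ≈ √(Ka·C₀) = √(1.6 × 10^-5 × 0.028) = 6.69 × 10^-4 M
Fraction ionized = 6.69 × 10^-4 / 0.028 = 0.0239 → 2.4%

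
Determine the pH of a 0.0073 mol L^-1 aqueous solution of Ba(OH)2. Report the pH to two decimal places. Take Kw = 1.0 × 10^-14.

Ba(OH)2 is a strong base (each formula unit releases 2 OH-); [OH-] = 0.0146 M.
pOH = -log(0.0146) = 1.84
pH = 14.00 - 1.84 = 12.16

pH = 12.16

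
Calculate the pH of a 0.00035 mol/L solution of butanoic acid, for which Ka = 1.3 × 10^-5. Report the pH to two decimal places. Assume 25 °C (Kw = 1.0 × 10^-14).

CH3(CH2)2COOH ⇌ CH3(CH2)2COO- + H+
From the ICE table, Ka = x²/(0.00035 − x) = 1.3 × 10^-5.
The 5% rule fails; solving x² + Ka·x − Ka·C₀ = 0 exactly:
x = [−1.3e-05 + √(1.3e-05² + 1.82e-08)]/2 = 6.13 × 10^-5 M
pH = −log(6.13 × 10^-5) = 4.21

pH = 4.21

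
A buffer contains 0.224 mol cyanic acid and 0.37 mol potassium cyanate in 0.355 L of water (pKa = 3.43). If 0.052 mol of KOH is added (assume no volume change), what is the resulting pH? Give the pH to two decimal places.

After neutralization: n(HOCN) = 0.172 mol, n(OCN-) = 0.422 mol.
pH = pKa + log(n_OCN-/n_HOCN) = 3.43 + log(0.422/0.172) = 3.43 + (+0.390)

pH = 3.82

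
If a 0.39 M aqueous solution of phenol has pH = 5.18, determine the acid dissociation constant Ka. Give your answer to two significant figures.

[H+] = 10^(-5.18) = 6.61 × 10^-6 M
At equilibrium [HA] = 0.39 − 6.61 × 10^-6 = 3.90 × 10^-1 M
Ka = [H+][A-]/[HA] = (6.61 × 10^-6)² / 3.90 × 10^-1 = 1.1 × 10^-10

Ka = 1.1 × 10^-10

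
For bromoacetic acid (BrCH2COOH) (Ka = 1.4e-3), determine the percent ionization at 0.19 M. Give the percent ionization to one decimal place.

8.2%

BrCH2COOH ⇌ BrCH2COO- + H+; let x = [H+] at equilibrium.
Ka = x²/(C₀ − x); solving the quadratic gives x = 1.56 × 10^-2 M.
Fraction ionized = 1.56 × 10^-2 / 0.19 = 0.0821 → 8.2%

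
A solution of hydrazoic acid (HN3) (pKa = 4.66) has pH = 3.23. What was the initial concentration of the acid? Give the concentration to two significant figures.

C₀ = 1.6 × 10^-2 M

[H+] = 10^(-3.23) = 5.89 × 10^-4 M = x
Ka = 10^(−4.66) = 2.19 × 10^-5
Ka = x²/(C₀ − x) ⇒ C₀ = x + x²/Ka
C₀ = 5.89 × 10^-4 + (5.89 × 10^-4)²/(2.19 × 10^-5) = 1.64 × 10^-2 M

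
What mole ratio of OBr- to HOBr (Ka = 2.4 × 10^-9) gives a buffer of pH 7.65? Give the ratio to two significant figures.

ratio = 0.11

pKa = -log(2.4 × 10^-9) = 8.620
pH = pKa + log(r) ⇒ log(r) = 7.65 − 8.620 = -0.970
r = [OBr-]/[HOBr] = 10^(-0.970) = 0.107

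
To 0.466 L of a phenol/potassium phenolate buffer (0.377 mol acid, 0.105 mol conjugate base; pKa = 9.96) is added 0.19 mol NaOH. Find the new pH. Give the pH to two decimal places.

pH = 10.16

OH- converts C6H5OH to C6H5O-: C6H5OH → 0.187 mol, C6H5O- → 0.295 mol.
Henderson–Hasselbalch with mole ratio 0.295/0.187: pH = 9.96 + (+0.198)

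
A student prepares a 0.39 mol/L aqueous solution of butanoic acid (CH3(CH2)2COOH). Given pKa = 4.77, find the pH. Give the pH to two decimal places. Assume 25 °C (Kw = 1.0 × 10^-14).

CH3(CH2)2COOH ⇌ CH3(CH2)2COO- + H+
Ka = 10^(−4.77) = 1.70 × 10^-5
From the ICE table, Ka = x²/(0.39 − x) = 1.70 × 10^-5.
Neglecting x in the denominator: x = √(1.70 × 10^-5 × 0.39) = 2.57 × 10^-3 M
pH = −log[H+] = −log(2.57 × 10^-3) = 2.59

pH = 2.59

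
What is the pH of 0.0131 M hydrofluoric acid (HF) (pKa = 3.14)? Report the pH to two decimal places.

pH = 2.56

HF ⇌ F- + H+
Ka = 10^(−3.14) = 7.24 × 10^-4
From the ICE table, Ka = x²/(0.0131 − x) = 7.24 × 10^-4.
x is not negligible relative to C₀; solve x² + 0.000724·x − 9.48e-06 = 0.
x = (−Ka + √(Ka² + 4·Ka·C₀))/2 = 2.74 × 10^-3 M
pH = −log(2.74 × 10^-3) = 2.56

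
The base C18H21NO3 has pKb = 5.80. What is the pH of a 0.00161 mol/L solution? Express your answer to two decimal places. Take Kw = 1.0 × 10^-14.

pH = 9.70

C18H21NO3 + H2O ⇌ C18H22NO3+ + OH-
Kb = 10^(−5.80) = 1.58 × 10^-6
Let x = [OH-] at equilibrium. Kb = x²/(0.00161 − x).
Since Kb ≪ C₀, x ≈ √(Kb·C₀) = 5.04 × 10^-5 M.
Check: 3.1% ionized — well under 5%, approximation valid.
pOH = −log(5.04 × 10^-5) = 4.30; pH = 14.00 − 4.30 = 9.70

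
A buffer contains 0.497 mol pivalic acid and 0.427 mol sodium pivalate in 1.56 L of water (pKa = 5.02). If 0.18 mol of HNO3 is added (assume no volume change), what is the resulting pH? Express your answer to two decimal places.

After neutralization: n((CH3)3CCOOH) = 0.677 mol, n((CH3)3CCOO-) = 0.247 mol.
pH = pKa + log(n_(CH3)3CCOO-/n_(CH3)3CCOOH) = 5.02 + log(0.247/0.677) = 5.02 + (-0.438)

pH = 4.58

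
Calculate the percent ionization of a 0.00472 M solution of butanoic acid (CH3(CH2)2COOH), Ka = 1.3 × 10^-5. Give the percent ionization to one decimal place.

5.1%

CH3(CH2)2COOH ⇌ CH3(CH2)2COO- + H+; let x = [H+] at equilibrium.
Ka = x²/(C₀ − x); solving the quadratic gives x = 2.41 × 10^-4 M.
Fraction ionized = 2.41 × 10^-4 / 0.00472 = 0.0511 → 5.1%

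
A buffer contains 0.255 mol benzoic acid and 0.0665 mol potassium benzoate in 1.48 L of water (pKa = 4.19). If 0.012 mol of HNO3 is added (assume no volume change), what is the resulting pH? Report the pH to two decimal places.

After neutralization: n(C6H5COOH) = 0.267 mol, n(C6H5COO-) = 0.0545 mol.
pH = pKa + log(n_C6H5COO-/n_C6H5COOH) = 4.19 + log(0.0545/0.267) = 4.19 + (-0.690)

pH = 3.50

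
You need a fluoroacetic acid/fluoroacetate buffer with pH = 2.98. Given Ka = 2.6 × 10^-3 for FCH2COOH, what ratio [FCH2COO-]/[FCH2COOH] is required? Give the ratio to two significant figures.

ratio = 2.5

pKa = -log(2.6 × 10^-3) = 2.585
pH = pKa + log(r) ⇒ log(r) = 2.98 − 2.585 = +0.395
r = [FCH2COO-]/[FCH2COOH] = 10^(+0.395) = 2.48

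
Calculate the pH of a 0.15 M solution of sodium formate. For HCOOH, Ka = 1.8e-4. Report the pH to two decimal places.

HCOO- is the conjugate base of the weak acid HCOOH.
Kb = Kw/Ka = 1.0×10^-14 / 1.8 × 10^-4 = 5.56 × 10^-11
Kb = [OH-]²/(0.15 − [OH-]) = 5.56 × 10^-11
Since Kb ≪ C₀, [OH-] ≈ √(Kb·C₀) = 2.89 × 10^-6 M.
Check: 0.0019% ionized — well under 5%, approximation valid.
pOH = −log(2.89 × 10^-6) = 5.54; pH = 14.00 − 5.54 = 8.46

pH = 8.46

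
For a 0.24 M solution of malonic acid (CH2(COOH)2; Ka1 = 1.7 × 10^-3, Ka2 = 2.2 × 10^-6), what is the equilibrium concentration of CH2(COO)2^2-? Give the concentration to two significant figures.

2.2 × 10^-6 M

First ionization gives [H+] ≈ [CH2(COOH)COO-] = 1.94 × 10^-2 M.
Second step: Ka2 = [H+][CH2(COO)2^2-]/[CH2(COOH)COO-] ≈ [CH2(COO)2^2-] (since [H+] ≈ [CH2(COOH)COO-]).
So [CH2(COO)2^2-] ≈ Ka2.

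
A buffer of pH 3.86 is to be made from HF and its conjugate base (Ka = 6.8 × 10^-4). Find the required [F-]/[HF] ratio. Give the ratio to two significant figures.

ratio = 4.9

pKa = -log(6.8 × 10^-4) = 3.167
pH = pKa + log(r) ⇒ log(r) = 3.86 − 3.167 = +0.693
r = [F-]/[HF] = 10^(+0.693) = 4.93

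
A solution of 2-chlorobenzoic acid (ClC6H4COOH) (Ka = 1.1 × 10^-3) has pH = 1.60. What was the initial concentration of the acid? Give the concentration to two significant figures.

[H+] = 10^(-1.60) = 2.51 × 10^-2 M = x
Ka = x²/(C₀ − x) ⇒ C₀ = x + x²/Ka
C₀ = 2.51 × 10^-2 + (2.51 × 10^-2)²/(1.1 × 10^-3) = 5.98 × 10^-1 M

C₀ = 6.0 × 10^-1 M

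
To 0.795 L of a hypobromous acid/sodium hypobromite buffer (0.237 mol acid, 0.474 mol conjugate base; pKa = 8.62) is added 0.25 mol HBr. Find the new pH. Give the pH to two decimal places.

pH = 8.28

After neutralization: n(HOBr) = 0.487 mol, n(OBr-) = 0.224 mol.
Henderson–Hasselbalch with mole ratio 0.224/0.487: pH = 8.62 + (-0.337)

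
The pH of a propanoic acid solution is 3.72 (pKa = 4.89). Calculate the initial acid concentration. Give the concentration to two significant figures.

C₀ = 3.0 × 10^-3 M

[H+] = 10^(-3.72) = 1.91 × 10^-4 M = x
Ka = 10^(−4.89) = 1.29 × 10^-5
Ka = x²/(C₀ − x) ⇒ C₀ = x + x²/Ka
C₀ = 1.91 × 10^-4 + (1.91 × 10^-4)²/(1.29 × 10^-5) = 3.02 × 10^-3 M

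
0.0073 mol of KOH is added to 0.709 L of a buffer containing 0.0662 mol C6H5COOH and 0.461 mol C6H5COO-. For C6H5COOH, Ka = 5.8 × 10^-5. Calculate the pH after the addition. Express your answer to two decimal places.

OH- converts C6H5COOH to C6H5COO-: C6H5COOH → 0.0589 mol, C6H5COO- → 0.468 mol.
pKa = −log(5.8 × 10^-5) = 4.237
pH = pKa + log([A⁻]/[HA]) = 4.237 + log(0.468/0.0589) = 4.237 +0.900

pH = 5.14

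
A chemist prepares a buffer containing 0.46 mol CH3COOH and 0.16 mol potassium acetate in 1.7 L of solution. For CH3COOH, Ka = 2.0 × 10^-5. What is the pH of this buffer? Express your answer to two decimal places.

pKa = −log(2.0 × 10^-5) = 4.699
pH = pKa + log([A⁻]/[HA]) = 4.699 + log(0.16/0.46)
pH = 4.699 + (-0.459) = 4.24

pH = 4.24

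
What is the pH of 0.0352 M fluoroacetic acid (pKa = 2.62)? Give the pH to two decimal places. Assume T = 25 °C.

FCH2COOH ⇌ FCH2COO- + H+
Ka = 10^(−2.62) = 2.40 × 10^-3
From the ICE table, Ka = [H+]²/(0.0352 − [H+]) = 2.40 × 10^-3.
Here C₀/Ka ≈ 14.7, so the small-[H+] approximation fails. Use the quadratic:
[H+] = (−Ka + √(Ka² + 4·Ka·C₀))/2 = 8.07 × 10^-3 M
pH = −log[H+] = −log(8.07 × 10^-3) = 2.09

pH = 2.09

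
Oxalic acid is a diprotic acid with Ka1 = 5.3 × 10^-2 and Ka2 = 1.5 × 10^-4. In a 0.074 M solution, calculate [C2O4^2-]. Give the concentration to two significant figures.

1.5 × 10^-4 M

First ionization gives [H+] ≈ [HC2O4-] = 4.15 × 10^-2 M.
Second step: Ka2 = [H+][C2O4^2-]/[HC2O4-] ≈ [C2O4^2-] (since [H+] ≈ [HC2O4-]).
So [C2O4^2-] ≈ Ka2.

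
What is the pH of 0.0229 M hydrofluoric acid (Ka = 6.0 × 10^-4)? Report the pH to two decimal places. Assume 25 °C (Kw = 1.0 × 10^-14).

HF ⇌ F- + H+
From the ICE table, Ka = [H+]²/(0.0229 − [H+]) = 6.0 × 10^-4.
[H+] is not negligible relative to C₀; solve [H+]² + 0.0006·[H+] − 1.37e-05 = 0.
[H+] = [−0.0006 + √(0.0006² + 5.5e-05)]/2 = 3.42 × 10^-3 M
pH = −log[H+] = −log(3.42 × 10^-3) = 2.47

pH = 2.47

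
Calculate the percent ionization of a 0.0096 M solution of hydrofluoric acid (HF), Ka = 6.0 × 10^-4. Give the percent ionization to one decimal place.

22.1%

HF ⇌ F- + H+; let x = [H+] at equilibrium.
Ka = x²/(C₀ − x); solving the quadratic gives x = 2.12 × 10^-3 M.
% ionization = x/C₀ × 100% = 2.12 × 10^-3/0.0096 × 100% = 22.1%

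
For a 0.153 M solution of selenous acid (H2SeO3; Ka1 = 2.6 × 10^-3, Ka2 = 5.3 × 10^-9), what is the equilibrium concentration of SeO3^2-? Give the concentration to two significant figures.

First ionization gives [H+] ≈ [HSeO3-] = 1.87 × 10^-2 M.
Second step: Ka2 = [H+][SeO3^2-]/[HSeO3-] ≈ [SeO3^2-] (since [H+] ≈ [HSeO3-]).
So [SeO3^2-] ≈ Ka2.

5.3 × 10^-9 M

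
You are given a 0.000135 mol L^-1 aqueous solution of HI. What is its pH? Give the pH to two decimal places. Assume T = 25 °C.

HI is a strong acid and dissociates completely, so [H+] = 0.000135 M.
pH = -log(0.000135) = 3.87

pH = 3.87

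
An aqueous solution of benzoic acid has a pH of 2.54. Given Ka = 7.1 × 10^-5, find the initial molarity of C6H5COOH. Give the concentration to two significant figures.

C₀ = 1.2 × 10^-1 M

[H+] = 10^(-2.54) = 2.88 × 10^-3 M = x
Ka = x²/(C₀ − x) ⇒ C₀ = x + x²/Ka
C₀ = 2.88 × 10^-3 + (2.88 × 10^-3)²/(7.1 × 10^-5) = 1.20 × 10^-1 M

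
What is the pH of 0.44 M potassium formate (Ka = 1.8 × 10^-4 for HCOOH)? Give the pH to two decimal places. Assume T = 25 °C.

pH = 8.69

HCOO- is the conjugate base of the weak acid HCOOH.
Kb = Kw/Ka = 1.0×10^-14 / 1.8 × 10^-4 = 5.56 × 10^-11
From the ICE table, Kb = [OH-]²/(0.44 − [OH-]) = 5.56 × 10^-11.
Since Kb ≪ C₀, [OH-] ≈ √(Kb·C₀) = 4.95 × 10^-6 M.
Check: 0.0011% ionized — well under 5%, approximation valid.
pOH = 5.31, so pH = 14.00 − pOH = 8.69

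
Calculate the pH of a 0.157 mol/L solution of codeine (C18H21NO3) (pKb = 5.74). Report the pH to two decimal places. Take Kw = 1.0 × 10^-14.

pH = 10.73

C18H21NO3 + H2O ⇌ C18H22NO3+ + OH-
Kb = 10^(−5.74) = 1.82 × 10^-6
From the ICE table, Kb = [OH-]²/(0.157 − [OH-]) = 1.82 × 10^-6.
Assume [OH-] ≪ 0.157: [OH-] ≈ √(1.82 × 10^-6 × 0.157) = 5.35 × 10^-4 M
Check: 0.34% ionized — well under 5%, approximation valid.
pOH = −log(5.35 × 10^-4) = 3.27; pH = 14.00 − 3.27 = 10.73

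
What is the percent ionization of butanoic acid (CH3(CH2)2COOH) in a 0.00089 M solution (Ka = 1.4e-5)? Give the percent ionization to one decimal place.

11.8%

CH3(CH2)2COOH ⇌ CH3(CH2)2COO- + H+; let x = [H+] at equilibrium.
Ka = x²/(C₀ − x); solving the quadratic gives x = 1.05 × 10^-4 M.
Fraction ionized = 1.05 × 10^-4 / 0.00089 = 0.1180 → 11.8%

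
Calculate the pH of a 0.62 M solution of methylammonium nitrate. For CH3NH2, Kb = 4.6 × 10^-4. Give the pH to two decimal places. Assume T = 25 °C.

pH = 5.44

CH3NH3+ is the conjugate acid of the weak base CH3NH2.
Ka = Kw/Kb = 1.0×10^-14 / 4.6 × 10^-4 = 2.17 × 10^-11
Ka = x²/(0.62 − x) = 2.17 × 10^-11
Since Ka ≪ C₀, x ≈ √(Ka·C₀) = 3.67 × 10^-6 M.
Check: 0.00059% ionized — well under 5%, approximation valid.
pH = −log[H+] = −log(3.67 × 10^-6) = 5.44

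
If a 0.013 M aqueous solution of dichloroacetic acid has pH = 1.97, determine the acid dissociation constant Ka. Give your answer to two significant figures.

Ka = 5.0 × 10^-2

[H+] = 10^(-1.97) = 1.07 × 10^-2 M
At equilibrium [HA] = 0.013 − 1.07 × 10^-2 = 2.30 × 10^-3 M
Ka = [H+][A-]/[HA] = (1.07 × 10^-2)² / 2.30 × 10^-3 = 5.0 × 10^-2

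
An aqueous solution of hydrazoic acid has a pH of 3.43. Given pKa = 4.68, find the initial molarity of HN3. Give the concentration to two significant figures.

C₀ = 7.0 × 10^-3 M

[H+] = 10^(-3.43) = 3.72 × 10^-4 M = x
Ka = 10^(−4.68) = 2.09 × 10^-5
Ka = x²/(C₀ − x) ⇒ C₀ = x + x²/Ka
C₀ = 3.72 × 10^-4 + (3.72 × 10^-4)²/(2.09 × 10^-5) = 6.99 × 10^-3 M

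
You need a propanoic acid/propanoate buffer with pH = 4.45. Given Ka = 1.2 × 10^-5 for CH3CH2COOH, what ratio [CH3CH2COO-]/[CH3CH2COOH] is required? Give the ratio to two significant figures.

pKa = -log(1.2 × 10^-5) = 4.921
pH = pKa + log(r) ⇒ log(r) = 4.45 − 4.921 = -0.471
r = [CH3CH2COO-]/[CH3CH2COOH] = 10^(-0.471) = 0.338

ratio = 0.34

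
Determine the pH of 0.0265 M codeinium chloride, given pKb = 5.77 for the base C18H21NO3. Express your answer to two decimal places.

C18H22NO3+ is the conjugate acid of the weak base C18H21NO3.
Kb = 10^(−5.77) = 1.70 × 10^-6
Ka = Kw/Kb = 1.0×10^-14 / 1.70 × 10^-6 = 5.88 × 10^-9
Ka = [H+]²/(0.0265 − [H+]) = 5.88 × 10^-9
Assume [H+] ≪ 0.0265: [H+] ≈ √(5.88 × 10^-9 × 0.0265) = 1.25 × 10^-5 M
pH = −log(1.25 × 10^-5) = 4.90

pH = 4.90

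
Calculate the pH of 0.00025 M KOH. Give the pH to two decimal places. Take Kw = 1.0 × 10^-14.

KOH is a strong base; [OH-] = 0.00025 M.
pOH = -log(0.00025) = 3.60
pH = 14.00 - 3.60 = 10.40

pH = 10.40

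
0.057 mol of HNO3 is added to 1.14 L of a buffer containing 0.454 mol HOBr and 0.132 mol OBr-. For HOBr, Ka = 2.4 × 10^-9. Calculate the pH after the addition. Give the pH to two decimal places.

pH = 7.79

After neutralization: n(HOBr) = 0.511 mol, n(OBr-) = 0.075 mol.
pKa = −log(2.4 × 10^-9) = 8.620
Henderson–Hasselbalch with mole ratio 0.075/0.511: pH = 8.620 + (-0.833)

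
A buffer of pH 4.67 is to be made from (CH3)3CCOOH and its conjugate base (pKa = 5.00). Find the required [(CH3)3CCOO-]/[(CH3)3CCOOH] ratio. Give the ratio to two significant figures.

pH = pKa + log(r) ⇒ log(r) = 4.67 − 5.00 = -0.33
r = [(CH3)3CCOO-]/[(CH3)3CCOOH] = 10^(-0.33) = 0.468

ratio = 0.47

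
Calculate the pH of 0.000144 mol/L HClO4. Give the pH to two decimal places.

HClO4 is a strong acid and dissociates completely, so [H+] = 0.000144 M.
pH = -log(0.000144) = 3.84

pH = 3.84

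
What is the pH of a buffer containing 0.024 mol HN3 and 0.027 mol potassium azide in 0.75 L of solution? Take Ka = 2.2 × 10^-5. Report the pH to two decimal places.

pKa = −log(2.2 × 10^-5) = 4.658
Using pH = pKa + log([base]/[acid]) with [base]/[acid] = 0.027/0.024:
pH = 4.658 + (+0.051) = 4.71

pH = 4.71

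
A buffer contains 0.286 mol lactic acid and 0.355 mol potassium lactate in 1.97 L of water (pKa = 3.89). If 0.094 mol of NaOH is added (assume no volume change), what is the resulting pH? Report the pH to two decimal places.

pH = 4.26

OH- converts CH3CH(OH)COOH to CH3CH(OH)COO-: CH3CH(OH)COOH → 0.192 mol, CH3CH(OH)COO- → 0.449 mol.
pH = pKa + log(n_CH3CH(OH)COO-/n_CH3CH(OH)COOH) = 3.89 + log(0.449/0.192) = 3.89 + (+0.369)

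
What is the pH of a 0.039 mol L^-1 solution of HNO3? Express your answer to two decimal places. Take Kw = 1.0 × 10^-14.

pH = 1.41

HNO3 is a strong acid and dissociates completely, so [H+] = 0.039 M.
pH = -log(0.039) = 1.41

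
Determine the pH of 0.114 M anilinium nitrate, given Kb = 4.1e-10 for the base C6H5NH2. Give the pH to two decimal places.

C6H5NH3+ is the conjugate acid of the weak base C6H5NH2.
Ka = Kw/Kb = 1.0×10^-14 / 4.1 × 10^-10 = 2.44 × 10^-5
From the ICE table, Ka = [H+]²/(0.114 − [H+]) = 2.44 × 10^-5.
Neglecting [H+] in the denominator: [H+] = √(2.44 × 10^-5 × 0.114) = 1.67 × 10^-3 M
pH = −log(1.67 × 10^-3) = 2.78

pH = 2.78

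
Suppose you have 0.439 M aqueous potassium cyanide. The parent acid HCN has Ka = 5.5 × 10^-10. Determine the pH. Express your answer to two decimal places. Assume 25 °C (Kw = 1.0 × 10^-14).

CN- is the conjugate base of the weak acid HCN.
Kb = Kw/Ka = 1.0×10^-14 / 5.5 × 10^-10 = 1.82 × 10^-5
Kb = [OH-]²/(0.439 − [OH-]) = 1.82 × 10^-5
Assume [OH-] ≪ 0.439: [OH-] ≈ √(1.82 × 10^-5 × 0.439) = 2.83 × 10^-3 M
Check: 0.64% ionized — well under 5%, approximation valid.
pOH = −log(2.83 × 10^-3) = 2.55; pH = 14.00 − 2.55 = 11.45

pH = 11.45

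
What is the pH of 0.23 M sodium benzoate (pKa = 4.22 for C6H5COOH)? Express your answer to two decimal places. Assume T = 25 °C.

pH = 8.79

C6H5COO- is the conjugate base of the weak acid C6H5COOH.
Ka = 10^(−4.22) = 6.03 × 10^-5
Kb = Kw/Ka = 1.0×10^-14 / 6.03 × 10^-5 = 1.66 × 10^-10
Kb = [OH-]²/(0.23 − [OH-]) = 1.66 × 10^-10
Assume [OH-] ≪ 0.23: [OH-] ≈ √(1.66 × 10^-10 × 0.23) = 6.18 × 10^-6 M
([OH-]/C₀ = 0.0027% < 5%, so the approximation holds.)
pOH = −log(6.18 × 10^-6) = 5.21; pH = 14.00 − 5.21 = 8.79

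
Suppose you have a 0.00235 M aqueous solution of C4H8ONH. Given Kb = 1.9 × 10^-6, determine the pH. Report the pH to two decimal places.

C4H8ONH + H2O ⇌ C4H8ONH2+ + OH-
Kb = x²/(0.00235 − x) = 1.9 × 10^-6
Assume x ≪ 0.00235: x ≈ √(1.9 × 10^-6 × 0.00235) = 6.68 × 10^-5 M
(x/C₀ = 2.8% < 5%, so the approximation holds.)
pOH = 4.18, so pH = 14.00 − pOH = 9.82

pH = 9.82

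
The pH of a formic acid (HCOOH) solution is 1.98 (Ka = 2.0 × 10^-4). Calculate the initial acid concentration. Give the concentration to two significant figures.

C₀ = 5.6 × 10^-1 M

[H+] = 10^(-1.98) = 1.05 × 10^-2 M = x
Ka = x²/(C₀ − x) ⇒ C₀ = x + x²/Ka
C₀ = 1.05 × 10^-2 + (1.05 × 10^-2)²/(2.0 × 10^-4) = 5.62 × 10^-1 M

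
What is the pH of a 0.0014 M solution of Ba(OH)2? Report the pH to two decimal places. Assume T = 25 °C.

pH = 11.45

Ba(OH)2 is a strong base (each formula unit releases 2 OH-); [OH-] = 0.0028 M.
pOH = -log(0.0028) = 2.55
pH = 14.00 - 2.55 = 11.45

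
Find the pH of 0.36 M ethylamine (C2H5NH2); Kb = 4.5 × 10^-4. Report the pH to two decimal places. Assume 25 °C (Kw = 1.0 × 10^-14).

C2H5NH2 + H2O ⇌ C2H5NH3+ + OH-
From the ICE table, Kb = x²/(0.36 − x) = 4.5 × 10^-4.
Neglecting x in the denominator: x = √(4.5 × 10^-4 × 0.36) = 1.27 × 10^-2 M
Check: 3.5% ionized — well under 5%, approximation valid.
pOH = −log(1.27 × 10^-2) = 1.90; pH = 14.00 − 1.90 = 12.10

pH = 12.10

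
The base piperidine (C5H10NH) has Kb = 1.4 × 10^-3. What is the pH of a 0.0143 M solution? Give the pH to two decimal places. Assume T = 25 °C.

pH = 11.58

C5H10NH + H2O ⇌ C5H10NH2+ + OH-
From the ICE table, Kb = [OH-]²/(0.0143 − [OH-]) = 1.4 × 10^-3.
Here C₀/Kb ≈ 10.2, so the small-[OH-] approximation fails. Use the quadratic:
[OH-] = (−Kb + √(Kb² + 4·Kb·C₀))/2 = 3.83 × 10^-3 M
pOH = 2.42, so pH = 14.00 − pOH = 11.58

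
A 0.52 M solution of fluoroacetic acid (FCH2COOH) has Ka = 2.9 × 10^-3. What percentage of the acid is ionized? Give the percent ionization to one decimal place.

FCH2COOH ⇌ FCH2COO- + H+; let x = [H+] at equilibrium.
Solve x² + 0.0029x − 0.00151 = 0 → x = 3.74 × 10^-2 M
% ionization = x/C₀ × 100% = 3.74 × 10^-2/0.52 × 100% = 7.2%

7.2%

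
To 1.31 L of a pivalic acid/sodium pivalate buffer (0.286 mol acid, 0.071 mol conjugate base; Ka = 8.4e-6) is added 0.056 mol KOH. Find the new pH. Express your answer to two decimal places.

pH = 4.82

After neutralization: n((CH3)3CCOOH) = 0.23 mol, n((CH3)3CCOO-) = 0.127 mol.
pKa = −log(8.4 × 10^-6) = 5.076
pH = pKa + log([A⁻]/[HA]) = 5.076 + log(0.127/0.23) = 5.076 -0.258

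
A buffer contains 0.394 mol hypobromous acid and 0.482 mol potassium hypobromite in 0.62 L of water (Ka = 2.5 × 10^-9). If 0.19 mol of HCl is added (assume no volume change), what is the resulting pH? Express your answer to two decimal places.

pH = 8.30

After neutralization: n(HOBr) = 0.584 mol, n(OBr-) = 0.292 mol.
pKa = −log(2.5 × 10^-9) = 8.602
pH = pKa + log(n_OBr-/n_HOBr) = 8.602 + log(0.292/0.584) = 8.602 + (-0.301)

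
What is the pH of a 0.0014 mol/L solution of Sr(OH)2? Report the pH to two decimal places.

pH = 11.45

Sr(OH)2 is a strong base (each formula unit releases 2 OH-); [OH-] = 0.0028 M.
pOH = -log(0.0028) = 2.55
pH = 14.00 - 2.55 = 11.45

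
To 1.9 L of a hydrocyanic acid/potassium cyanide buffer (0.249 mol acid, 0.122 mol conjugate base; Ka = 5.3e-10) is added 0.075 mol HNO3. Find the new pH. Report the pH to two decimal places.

pH = 8.44

Added H+ converts CN- to HCN: HCN → 0.324 mol, CN- → 0.047 mol.
pKa = −log(5.3 × 10^-10) = 9.276
pH = pKa + log([A⁻]/[HA]) = 9.276 + log(0.047/0.324) = 9.276 -0.838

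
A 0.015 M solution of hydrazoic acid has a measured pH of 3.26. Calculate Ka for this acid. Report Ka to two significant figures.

[H+] = 10^(-3.26) = 5.50 × 10^-4 M
At equilibrium [HA] = 0.015 − 5.50 × 10^-4 = 1.44 × 10^-2 M
Ka = [H+][A-]/[HA] = (5.50 × 10^-4)² / 1.44 × 10^-2 = 2.1 × 10^-5

Ka = 2.1 × 10^-5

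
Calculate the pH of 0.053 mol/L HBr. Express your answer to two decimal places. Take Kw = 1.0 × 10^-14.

HBr is a strong acid and dissociates completely, so [H+] = 0.053 M.
pH = -log(0.053) = 1.28

pH = 1.28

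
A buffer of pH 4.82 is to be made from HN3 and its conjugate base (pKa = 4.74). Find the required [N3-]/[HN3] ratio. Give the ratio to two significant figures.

ratio = 1.2

pH = pKa + log(r) ⇒ log(r) = 4.82 − 4.74 = +0.08
r = [N3-]/[HN3] = 10^(+0.08) = 1.2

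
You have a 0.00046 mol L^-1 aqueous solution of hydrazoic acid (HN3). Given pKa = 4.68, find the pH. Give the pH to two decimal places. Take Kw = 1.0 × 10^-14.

HN3 ⇌ N3- + H+
Ka = 10^(−4.68) = 2.09 × 10^-5
From the ICE table, Ka = x²/(0.00046 − x) = 2.09 × 10^-5.
x is not negligible relative to C₀; solve x² + 2.09e-05·x − 9.61e-09 = 0.
x = (−Ka + √(Ka² + 4·Ka·C₀))/2 = 8.82 × 10^-5 M
pH = −log(8.82 × 10^-5) = 4.05

pH = 4.05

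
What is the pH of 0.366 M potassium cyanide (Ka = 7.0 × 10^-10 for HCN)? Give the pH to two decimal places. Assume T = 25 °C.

CN- is the conjugate base of the weak acid HCN.
Kb = Kw/Ka = 1.0×10^-14 / 7.0 × 10^-10 = 1.43 × 10^-5
Kb = [OH-]²/(0.366 − [OH-]) = 1.43 × 10^-5
Neglecting [OH-] in the denominator: [OH-] = √(1.43 × 10^-5 × 0.366) = 2.29 × 10^-3 M
pOH = −log(2.29 × 10^-3) = 2.64; pH = 14.00 − 2.64 = 11.36

pH = 11.36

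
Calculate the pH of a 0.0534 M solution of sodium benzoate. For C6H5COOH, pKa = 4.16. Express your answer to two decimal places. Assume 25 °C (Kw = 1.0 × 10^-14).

pH = 8.44

C6H5COO- is the conjugate base of the weak acid C6H5COOH.
Ka = 10^(−4.16) = 6.92 × 10^-5
Kb = Kw/Ka = 1.0×10^-14 / 6.92 × 10^-5 = 1.45 × 10^-10
Let x = [OH-] at equilibrium. Kb = x²/(0.0534 − x).
Assume x ≪ 0.0534: x ≈ √(1.45 × 10^-10 × 0.0534) = 2.78 × 10^-6 M
(x/C₀ = 0.0052% < 5%, so the approximation holds.)
pOH = −log(2.78 × 10^-6) = 5.56; pH = 14.00 − 5.56 = 8.44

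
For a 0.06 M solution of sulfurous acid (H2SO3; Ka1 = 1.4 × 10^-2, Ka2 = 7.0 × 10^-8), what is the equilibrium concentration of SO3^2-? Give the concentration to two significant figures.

First ionization gives [H+] ≈ [HSO3-] = 2.28 × 10^-2 M.
Second step: Ka2 = [H+][SO3^2-]/[HSO3-] ≈ [SO3^2-] (since [H+] ≈ [HSO3-]).
So [SO3^2-] ≈ Ka2.

7.0 × 10^-8 M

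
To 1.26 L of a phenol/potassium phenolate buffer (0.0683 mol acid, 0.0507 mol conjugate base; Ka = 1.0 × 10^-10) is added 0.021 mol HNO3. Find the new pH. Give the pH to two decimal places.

pH = 9.52

Added H+ converts C6H5O- to C6H5OH: C6H5OH → 0.0893 mol, C6H5O- → 0.0297 mol.
pKa = −log(1.0 × 10^-10) = 10.000
Henderson–Hasselbalch with mole ratio 0.0297/0.0893: pH = 10.000 + (-0.478)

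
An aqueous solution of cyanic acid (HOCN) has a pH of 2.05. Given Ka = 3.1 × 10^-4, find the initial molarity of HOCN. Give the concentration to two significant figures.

C₀ = 2.7 × 10^-1 M

[H+] = 10^(-2.05) = 8.91 × 10^-3 M = x
Ka = x²/(C₀ − x) ⇒ C₀ = x + x²/Ka
C₀ = 8.91 × 10^-3 + (8.91 × 10^-3)²/(3.1 × 10^-4) = 2.65 × 10^-1 M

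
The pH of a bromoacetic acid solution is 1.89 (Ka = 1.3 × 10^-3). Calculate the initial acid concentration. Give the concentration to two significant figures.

C₀ = 1.4 × 10^-1 M

[H+] = 10^(-1.89) = 1.29 × 10^-2 M = x
Ka = x²/(C₀ − x) ⇒ C₀ = x + x²/Ka
C₀ = 1.29 × 10^-2 + (1.29 × 10^-2)²/(1.3 × 10^-3) = 1.41 × 10^-1 M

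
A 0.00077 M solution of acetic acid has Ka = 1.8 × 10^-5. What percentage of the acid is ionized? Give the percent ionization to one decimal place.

CH3COOH ⇌ CH3COO- + H+; let x = [H+] at equilibrium.
Solve x² + 1.8e-05x − 1.39e-08 = 0 → x = 1.09 × 10^-4 M
% ionization = x/C₀ × 100% = 1.09 × 10^-4/0.00077 × 100% = 14.2%

14.2%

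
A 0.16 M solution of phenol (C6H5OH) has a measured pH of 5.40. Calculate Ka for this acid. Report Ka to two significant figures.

Ka = 9.9 × 10^-11

[H+] = 10^(-5.40) = 3.98 × 10^-6 M
At equilibrium [HA] = 0.16 − 3.98 × 10^-6 = 1.60 × 10^-1 M
Ka = [H+][A-]/[HA] = (3.98 × 10^-6)² / 1.60 × 10^-1 = 9.9 × 10^-11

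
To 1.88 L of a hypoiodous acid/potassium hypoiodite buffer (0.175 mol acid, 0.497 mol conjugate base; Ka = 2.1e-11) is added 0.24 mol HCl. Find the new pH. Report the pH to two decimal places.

After neutralization: n(HOI) = 0.415 mol, n(OI-) = 0.257 mol.
pKa = −log(2.1 × 10^-11) = 10.678
pH = pKa + log(n_OI-/n_HOI) = 10.678 + log(0.257/0.415) = 10.678 + (-0.208)

pH = 10.47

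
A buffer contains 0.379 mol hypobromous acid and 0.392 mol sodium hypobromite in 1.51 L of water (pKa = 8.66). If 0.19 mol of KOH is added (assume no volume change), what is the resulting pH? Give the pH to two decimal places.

pH = 9.15

OH- converts HOBr to OBr-: HOBr → 0.189 mol, OBr- → 0.582 mol.
pH = pKa + log([A⁻]/[HA]) = 8.66 + log(0.582/0.189) = 8.66 +0.488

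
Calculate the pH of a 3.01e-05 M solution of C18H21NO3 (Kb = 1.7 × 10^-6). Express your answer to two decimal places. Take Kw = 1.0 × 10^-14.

C18H21NO3 + H2O ⇌ C18H22NO3+ + OH-
From the ICE table, Kb = [OH-]²/(3.01e-05 − [OH-]) = 1.7 × 10^-6.
[OH-] is not negligible relative to C₀; solve [OH-]² + 1.7e-06·[OH-] − 5.12e-11 = 0.
[OH-] = (−Kb + √(Kb² + 4·Kb·C₀))/2 = 6.35 × 10^-6 M
pOH = 5.20, so pH = 14.00 − pOH = 8.80

pH = 8.80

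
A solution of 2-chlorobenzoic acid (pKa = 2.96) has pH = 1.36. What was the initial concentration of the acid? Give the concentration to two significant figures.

[H+] = 10^(-1.36) = 4.37 × 10^-2 M = x
Ka = 10^(−2.96) = 1.10 × 10^-3
Ka = x²/(C₀ − x) ⇒ C₀ = x + x²/Ka
C₀ = 4.37 × 10^-2 + (4.37 × 10^-2)²/(1.10 × 10^-3) = 1.78 M

C₀ = 1.8 M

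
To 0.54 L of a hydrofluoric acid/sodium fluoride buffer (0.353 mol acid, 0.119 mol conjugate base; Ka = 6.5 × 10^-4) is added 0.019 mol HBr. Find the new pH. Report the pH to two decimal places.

pH = 2.62

After neutralization: n(HF) = 0.372 mol, n(F-) = 0.1 mol.
pKa = −log(6.5 × 10^-4) = 3.187
pH = pKa + log(n_F-/n_HF) = 3.187 + log(0.1/0.372) = 3.187 + (-0.571)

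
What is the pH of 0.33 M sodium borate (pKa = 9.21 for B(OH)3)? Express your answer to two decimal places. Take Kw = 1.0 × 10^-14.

pH = 11.36

B(OH)4- is the conjugate base of the weak acid B(OH)3.
Ka = 10^(−9.21) = 6.17 × 10^-10
Kb = Kw/Ka = 1.0×10^-14 / 6.17 × 10^-10 = 1.62 × 10^-5
Kb = [OH-]²/(0.33 − [OH-]) = 1.62 × 10^-5
Neglecting [OH-] in the denominator: [OH-] = √(1.62 × 10^-5 × 0.33) = 2.31 × 10^-3 M
pOH = 2.64, so pH = 14.00 − pOH = 11.36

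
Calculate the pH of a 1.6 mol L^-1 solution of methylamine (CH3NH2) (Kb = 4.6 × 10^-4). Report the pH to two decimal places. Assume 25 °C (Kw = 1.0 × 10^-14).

CH3NH2 + H2O ⇌ CH3NH3+ + OH-
From the ICE table, Kb = [OH-]²/(1.6 − [OH-]) = 4.6 × 10^-4.
Assume [OH-] ≪ 1.6: [OH-] ≈ √(4.6 × 10^-4 × 1.6) = 2.71 × 10^-2 M
([OH-]/C₀ = 1.7% < 5%, so the approximation holds.)
pOH = −log(2.71 × 10^-2) = 1.57; pH = 14.00 − 1.57 = 12.43

pH = 12.43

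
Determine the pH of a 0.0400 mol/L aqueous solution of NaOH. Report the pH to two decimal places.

pH = 12.60

NaOH is a strong base; [OH-] = 0.04 M.
pOH = -log(0.04) = 1.40
pH = 14.00 - 1.40 = 12.60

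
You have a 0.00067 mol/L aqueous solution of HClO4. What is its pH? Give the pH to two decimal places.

pH = 3.17

HClO4 is a strong acid and dissociates completely, so [H+] = 0.00067 M.
pH = -log(0.00067) = 3.17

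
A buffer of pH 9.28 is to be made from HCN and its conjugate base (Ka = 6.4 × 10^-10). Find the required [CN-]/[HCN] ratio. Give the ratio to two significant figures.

ratio = 1.2

pKa = -log(6.4 × 10^-10) = 9.194
pH = pKa + log(r) ⇒ log(r) = 9.28 − 9.194 = +0.086
r = [CN-]/[HCN] = 10^(+0.086) = 1.22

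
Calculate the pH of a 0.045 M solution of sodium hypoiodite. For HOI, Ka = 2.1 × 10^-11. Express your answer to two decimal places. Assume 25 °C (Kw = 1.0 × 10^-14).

OI- is the conjugate base of the weak acid HOI.
Kb = Kw/Ka = 1.0×10^-14 / 2.1 × 10^-11 = 4.76 × 10^-4
From the ICE table, Kb = x²/(0.045 − x) = 4.76 × 10^-4.
Here C₀/Kb ≈ 94.5, so the small-x approximation fails. Use the quadratic:
x = [−0.000476 + √(0.000476² + 8.57e-05)]/2 = 4.40 × 10^-3 M
pOH = −log(4.40 × 10^-3) = 2.36; pH = 14.00 − 2.36 = 11.64

pH = 11.64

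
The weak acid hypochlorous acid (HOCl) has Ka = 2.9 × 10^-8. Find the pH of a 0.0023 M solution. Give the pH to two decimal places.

pH = 5.09

HOCl ⇌ OCl- + H+
Ka = [H+]²/(0.0023 − [H+]) = 2.9 × 10^-8
Neglecting [H+] in the denominator: [H+] = √(2.9 × 10^-8 × 0.0023) = 8.17 × 10^-6 M
([H+]/C₀ = 0.36% < 5%, so the approximation holds.)
pH = −log(8.17 × 10^-6) = 5.09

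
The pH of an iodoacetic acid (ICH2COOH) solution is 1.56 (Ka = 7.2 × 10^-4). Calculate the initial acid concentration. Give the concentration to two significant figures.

[H+] = 10^(-1.56) = 2.75 × 10^-2 M = x
Ka = x²/(C₀ − x) ⇒ C₀ = x + x²/Ka
C₀ = 2.75 × 10^-2 + (2.75 × 10^-2)²/(7.2 × 10^-4) = 1.08 M

C₀ = 1.1 M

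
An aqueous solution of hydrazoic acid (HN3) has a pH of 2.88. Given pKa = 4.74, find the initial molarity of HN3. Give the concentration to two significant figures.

[H+] = 10^(-2.88) = 1.32 × 10^-3 M = x
Ka = 10^(−4.74) = 1.82 × 10^-5
Ka = x²/(C₀ − x) ⇒ C₀ = x + x²/Ka
C₀ = 1.32 × 10^-3 + (1.32 × 10^-3)²/(1.82 × 10^-5) = 9.71 × 10^-2 M

C₀ = 9.7 × 10^-2 M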